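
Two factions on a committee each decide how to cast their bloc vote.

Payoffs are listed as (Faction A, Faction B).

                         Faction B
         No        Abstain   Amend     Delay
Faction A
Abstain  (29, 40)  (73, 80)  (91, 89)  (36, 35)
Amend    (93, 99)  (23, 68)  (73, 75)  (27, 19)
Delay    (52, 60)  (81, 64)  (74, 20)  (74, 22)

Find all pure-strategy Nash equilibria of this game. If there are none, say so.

For each strategy profile, look for a profitable unilateral deviation.
(Abstain, No): Faction A can switch to Amend (29 → 93). Not NE.
(Abstain, Abstain): Faction A can switch to Delay (73 → 81). Not NE.
(Abstain, Amend): Faction A gets 91, best alternative 74; Faction B gets 89, best alternative 80. No profitable deviation — NE.
(Abstain, Delay): Faction A can switch to Delay (36 → 74). Not NE.
(Amend, No): Faction A gets 93, best alternative 52; Faction B gets 99, best alternative 75. No profitable deviation — NE.
(Amend, Abstain): Faction A can switch to Abstain (23 → 73). Not NE.
(Amend, Amend): Faction A can switch to Abstain (73 → 91). Not NE.
(Amend, Delay): Faction A can switch to Abstain (27 → 36). Not NE.
(Delay, Abstain): Faction A gets 81, best alternative 73; Faction B gets 64, best alternative 60. No profitable deviation — NE.
(The remaining 3 profiles each have a profitable deviation by the same check.)

Pure-strategy Nash equilibria: (Abstain, Amend), (Amend, No), (Delay, Abstain)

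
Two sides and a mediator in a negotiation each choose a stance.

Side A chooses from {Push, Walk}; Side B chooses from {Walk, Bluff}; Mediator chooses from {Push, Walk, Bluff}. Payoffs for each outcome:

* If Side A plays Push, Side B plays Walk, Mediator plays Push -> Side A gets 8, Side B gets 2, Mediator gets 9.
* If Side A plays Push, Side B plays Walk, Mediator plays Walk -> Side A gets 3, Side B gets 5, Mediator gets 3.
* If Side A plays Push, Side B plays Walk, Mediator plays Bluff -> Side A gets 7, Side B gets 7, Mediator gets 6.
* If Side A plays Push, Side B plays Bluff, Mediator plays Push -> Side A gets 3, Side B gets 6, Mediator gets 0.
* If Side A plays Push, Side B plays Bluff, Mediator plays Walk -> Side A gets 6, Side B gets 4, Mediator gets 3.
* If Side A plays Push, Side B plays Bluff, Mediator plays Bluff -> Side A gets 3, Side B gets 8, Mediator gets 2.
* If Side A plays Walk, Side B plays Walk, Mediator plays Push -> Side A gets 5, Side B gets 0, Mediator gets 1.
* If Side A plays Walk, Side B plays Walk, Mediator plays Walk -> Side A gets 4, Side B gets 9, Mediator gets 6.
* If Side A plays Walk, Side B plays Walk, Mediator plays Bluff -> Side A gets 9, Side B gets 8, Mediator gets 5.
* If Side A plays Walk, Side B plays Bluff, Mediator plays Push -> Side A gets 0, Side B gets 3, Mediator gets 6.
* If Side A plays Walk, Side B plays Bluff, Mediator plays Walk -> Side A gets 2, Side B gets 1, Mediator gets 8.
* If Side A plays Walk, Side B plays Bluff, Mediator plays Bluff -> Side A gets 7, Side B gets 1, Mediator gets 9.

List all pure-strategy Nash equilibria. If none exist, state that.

The unique pure-strategy Nash equilibrium is (Walk, Walk, Walk).

Mark each player's best response to every combination of opponents' strategies; a profile where every player is best-responding is a pure Nash equilibrium.
Side A against (Walk, Push): payoffs 8, 5 → best response Push.
Side A against (Walk, Walk): payoffs 3, 4 → best response Walk.
Side A against (Walk, Bluff): payoffs 7, 9 → best response Walk.
Side A against (Bluff, Push): payoffs 3, 0 → best response Push.
Side A against (Bluff, Walk): payoffs 6, 2 → best response Push.
Side A against (Bluff, Bluff): payoffs 3, 7 → best response Walk.
Side B against (Push, Push): payoffs 2, 6 → best response Bluff.
Side B against (Push, Walk): payoffs 5, 4 → best response Walk.
Side B against (Push, Bluff): payoffs 7, 8 → best response Bluff.
Side B against (Walk, Push): payoffs 0, 3 → best response Bluff.
Side B against (Walk, Walk): payoffs 9, 1 → best response Walk.
Side B against (Walk, Bluff): payoffs 8, 1 → best response Walk.
Mediator against (Push, Walk): payoffs 9, 3, 6 → best response Push.
Mediator against (Push, Bluff): payoffs 0, 3, 2 → best response Walk.
Mediator against (Walk, Walk): payoffs 1, 6, 5 → best response Walk.
Mediator against (Walk, Bluff): payoffs 6, 8, 9 → best response Bluff.
Mutual best responses: (Walk, Walk, Walk).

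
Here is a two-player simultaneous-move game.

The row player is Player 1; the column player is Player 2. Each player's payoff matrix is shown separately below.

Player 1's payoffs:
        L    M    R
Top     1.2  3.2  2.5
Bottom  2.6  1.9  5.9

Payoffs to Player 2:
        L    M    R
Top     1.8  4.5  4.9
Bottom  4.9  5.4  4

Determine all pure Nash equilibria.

Mark each player's best response to every combination of opponents' strategies; a profile where every player is best-responding is a pure Nash equilibrium.
Player 1 against L: payoffs 1.2, 2.6 → best response Bottom.
Player 1 against M: payoffs 3.2, 1.9 → best response Top.
Player 1 against R: payoffs 2.5, 5.9 → best response Bottom.
Player 2 against Top: payoffs 1.8, 4.5, 4.9 → best response R.
Player 2 against Bottom: payoffs 4.9, 5.4, 4 → best response M.
No profile is a mutual best response for all players.

No pure-strategy Nash equilibrium.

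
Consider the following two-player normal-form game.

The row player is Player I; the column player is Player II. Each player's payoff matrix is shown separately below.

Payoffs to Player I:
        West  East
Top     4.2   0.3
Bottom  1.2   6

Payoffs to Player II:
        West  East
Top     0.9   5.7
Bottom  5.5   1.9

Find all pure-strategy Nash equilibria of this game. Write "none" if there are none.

Player I against West: payoffs 4.2, 1.2 → best response Top.
Player I against East: payoffs 0.3, 6 → best response Bottom.
Player II against Top: payoffs 0.9, 5.7 → best response East.
Player II against Bottom: payoffs 5.5, 1.9 → best response West.
No profile is a mutual best response for all players.

There is no pure-strategy Nash equilibrium.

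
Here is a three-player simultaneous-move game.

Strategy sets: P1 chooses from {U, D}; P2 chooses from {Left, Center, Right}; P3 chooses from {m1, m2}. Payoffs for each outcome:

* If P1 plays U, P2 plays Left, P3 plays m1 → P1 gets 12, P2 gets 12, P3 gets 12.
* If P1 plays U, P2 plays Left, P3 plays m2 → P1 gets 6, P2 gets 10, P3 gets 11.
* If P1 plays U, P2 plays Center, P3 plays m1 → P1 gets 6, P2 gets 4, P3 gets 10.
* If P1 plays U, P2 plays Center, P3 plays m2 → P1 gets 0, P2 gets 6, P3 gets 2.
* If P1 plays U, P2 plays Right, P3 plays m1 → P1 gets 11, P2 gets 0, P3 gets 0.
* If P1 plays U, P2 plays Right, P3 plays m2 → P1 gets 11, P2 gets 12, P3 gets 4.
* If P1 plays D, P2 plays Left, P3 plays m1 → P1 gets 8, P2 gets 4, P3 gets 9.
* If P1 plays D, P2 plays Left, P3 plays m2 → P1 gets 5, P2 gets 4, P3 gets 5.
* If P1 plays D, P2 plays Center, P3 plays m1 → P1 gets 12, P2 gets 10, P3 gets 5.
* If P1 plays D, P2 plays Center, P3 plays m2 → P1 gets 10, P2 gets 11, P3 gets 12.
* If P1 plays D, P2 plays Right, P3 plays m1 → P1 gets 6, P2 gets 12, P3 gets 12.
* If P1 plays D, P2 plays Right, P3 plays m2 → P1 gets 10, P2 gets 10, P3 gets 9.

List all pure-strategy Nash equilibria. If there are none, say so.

Check each profile: it is a Nash equilibrium iff no player can strictly gain by switching unilaterally.
(U, Left, m1): P1 gets 12, best alternative 8; P2 gets 12, best alternative 4; P3 gets 12, best alternative 11. No profitable deviation — NE.
(U, Left, m2): P2 can switch to Right (10 → 12). Not NE.
(U, Center, m1): P1 can switch to D (6 → 12). Not NE.
(U, Center, m2): P1 can switch to D (0 → 10). Not NE.
(U, Right, m1): P2 can switch to Left (0 → 12). Not NE.
(U, Right, m2): P1 gets 11, best alternative 10; P2 gets 12, best alternative 10; P3 gets 4, best alternative 0. No profitable deviation — NE.
(D, Left, m1): P1 can switch to U (8 → 12). Not NE.
(D, Left, m2): P1 can switch to U (5 → 6). Not NE.
(D, Center, m2): P1 gets 10, best alternative 0; P2 gets 11, best alternative 10; P3 gets 12, best alternative 5. No profitable deviation — NE.
(The remaining 3 profiles each have a profitable deviation by the same check.)

(U, Left, m1), (U, Right, m2), (D, Center, m2)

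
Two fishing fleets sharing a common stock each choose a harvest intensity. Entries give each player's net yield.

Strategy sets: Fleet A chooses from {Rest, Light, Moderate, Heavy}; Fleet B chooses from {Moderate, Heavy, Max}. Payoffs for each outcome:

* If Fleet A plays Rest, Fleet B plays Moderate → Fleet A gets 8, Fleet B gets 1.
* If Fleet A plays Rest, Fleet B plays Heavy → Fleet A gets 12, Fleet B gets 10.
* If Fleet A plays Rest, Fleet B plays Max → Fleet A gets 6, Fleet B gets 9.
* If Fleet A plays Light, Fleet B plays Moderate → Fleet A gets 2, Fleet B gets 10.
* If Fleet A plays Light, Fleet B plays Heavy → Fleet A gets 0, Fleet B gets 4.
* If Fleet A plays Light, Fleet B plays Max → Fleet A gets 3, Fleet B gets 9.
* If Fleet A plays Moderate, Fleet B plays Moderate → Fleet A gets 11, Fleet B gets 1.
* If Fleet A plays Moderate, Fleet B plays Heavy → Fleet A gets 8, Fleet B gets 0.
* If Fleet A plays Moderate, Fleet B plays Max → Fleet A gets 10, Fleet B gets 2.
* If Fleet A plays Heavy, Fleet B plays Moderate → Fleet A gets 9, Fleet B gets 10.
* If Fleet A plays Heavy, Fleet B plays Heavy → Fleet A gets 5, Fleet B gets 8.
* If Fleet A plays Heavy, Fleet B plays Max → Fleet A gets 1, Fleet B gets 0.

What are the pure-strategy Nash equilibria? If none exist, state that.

Fleet A against Moderate: payoffs 8, 2, 11, 9 → best response Moderate.
Fleet A against Heavy: payoffs 12, 0, 8, 5 → best response Rest.
Fleet A against Max: payoffs 6, 3, 10, 1 → best response Moderate.
Fleet B against Rest: payoffs 1, 10, 9 → best response Heavy.
Fleet B against Light: payoffs 10, 4, 9 → best response Moderate.
Fleet B against Moderate: payoffs 1, 0, 2 → best response Max.
Fleet B against Heavy: payoffs 10, 8, 0 → best response Moderate.
Mutual best responses: (Rest, Heavy); (Moderate, Max).

(Rest, Heavy) and (Moderate, Max)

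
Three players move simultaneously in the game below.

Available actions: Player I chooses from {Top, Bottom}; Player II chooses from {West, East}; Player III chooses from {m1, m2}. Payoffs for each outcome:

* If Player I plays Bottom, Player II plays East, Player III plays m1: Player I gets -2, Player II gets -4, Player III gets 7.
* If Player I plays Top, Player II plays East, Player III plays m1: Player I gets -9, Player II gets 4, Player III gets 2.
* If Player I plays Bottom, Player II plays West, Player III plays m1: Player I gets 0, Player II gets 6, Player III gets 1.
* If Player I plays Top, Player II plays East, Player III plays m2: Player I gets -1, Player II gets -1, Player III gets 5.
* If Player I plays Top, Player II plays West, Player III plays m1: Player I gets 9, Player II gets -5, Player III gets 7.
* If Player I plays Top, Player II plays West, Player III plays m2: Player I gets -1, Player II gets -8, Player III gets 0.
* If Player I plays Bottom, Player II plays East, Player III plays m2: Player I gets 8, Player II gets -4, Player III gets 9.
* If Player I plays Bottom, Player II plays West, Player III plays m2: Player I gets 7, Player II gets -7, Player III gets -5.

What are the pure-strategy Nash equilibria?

Player I against (West, m1): payoffs 9, 0 → best response Top.
Player I against (West, m2): payoffs -1, 7 → best response Bottom.
Player I against (East, m1): payoffs -9, -2 → best response Bottom.
Player I against (East, m2): payoffs -1, 8 → best response Bottom.
Player II against (Top, m1): payoffs -5, 4 → best response East.
Player II against (Top, m2): payoffs -8, -1 → best response East.
Player II against (Bottom, m1): payoffs 6, -4 → best response West.
Player II against (Bottom, m2): payoffs -7, -4 → best response East.
Player III against (Top, West): payoffs 7, 0 → best response m1.
Player III against (Top, East): payoffs 2, 5 → best response m2.
Player III against (Bottom, West): payoffs 1, -5 → best response m1.
Player III against (Bottom, East): payoffs 7, 9 → best response m2.
Mutual best responses: (Bottom, East, m2).

Pure NE: (Bottom, East, m2)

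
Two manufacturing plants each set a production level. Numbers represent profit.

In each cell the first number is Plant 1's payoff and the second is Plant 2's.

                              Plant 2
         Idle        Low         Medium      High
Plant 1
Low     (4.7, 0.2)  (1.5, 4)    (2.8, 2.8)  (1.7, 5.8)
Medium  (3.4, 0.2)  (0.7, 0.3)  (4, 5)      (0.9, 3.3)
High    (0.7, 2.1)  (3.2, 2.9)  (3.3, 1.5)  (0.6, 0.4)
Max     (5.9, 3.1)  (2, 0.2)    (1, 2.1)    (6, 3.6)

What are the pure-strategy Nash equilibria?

(Low, Idle): Plant 1 can switch to Max (4.7 → 5.9). Not NE.
(Low, Low): Plant 1 can switch to High (1.5 → 3.2). Not NE.
(Low, Medium): Plant 1 can switch to Medium (2.8 → 4). Not NE.
(Low, High): Plant 1 can switch to Max (1.7 → 6). Not NE.
(Medium, Idle): Plant 1 can switch to Low (3.4 → 4.7). Not NE.
(Medium, Low): Plant 1 can switch to Low (0.7 → 1.5). Not NE.
(Medium, Medium): Plant 1 gets 4, best alternative 3.3; Plant 2 gets 5, best alternative 3.3. No profitable deviation — NE.
(Medium, High): Plant 1 can switch to Low (0.9 → 1.7). Not NE.
(High, Idle): Plant 1 can switch to Low (0.7 → 4.7). Not NE.
(High, Low): Plant 1 gets 3.2, best alternative 2; Plant 2 gets 2.9, best alternative 2.1. No profitable deviation — NE.
(High, Medium): Plant 1 can switch to Medium (3.3 → 4). Not NE.
(High, High): Plant 1 can switch to Low (0.6 → 1.7). Not NE.
(Max, Idle): Plant 2 can switch to High (3.1 → 3.6). Not NE.
(Max, Low): Plant 1 can switch to High (2 → 3.2). Not NE.
(Max, High): Plant 1 gets 6, best alternative 1.7; Plant 2 gets 3.6, best alternative 3.1. No profitable deviation — NE.
(The remaining 1 profile has a profitable deviation by the same check.)

The pure Nash equilibria are (Medium, Medium) and (High, Low) and (Max, High).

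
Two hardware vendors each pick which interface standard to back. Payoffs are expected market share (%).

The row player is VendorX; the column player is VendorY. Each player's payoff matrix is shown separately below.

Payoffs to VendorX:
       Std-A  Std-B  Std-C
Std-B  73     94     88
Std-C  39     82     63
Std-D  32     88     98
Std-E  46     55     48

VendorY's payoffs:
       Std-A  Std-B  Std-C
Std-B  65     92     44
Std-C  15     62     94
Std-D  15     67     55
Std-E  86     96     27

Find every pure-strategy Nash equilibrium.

(Std-B, Std-A): VendorY can switch to Std-B (65 → 92). Not NE.
(Std-B, Std-B): VendorX gets 94, best alternative 88; VendorY gets 92, best alternative 65. No profitable deviation — NE.
(Std-B, Std-C): VendorX can switch to Std-D (88 → 98). Not NE.
(Std-C, Std-A): VendorX can switch to Std-B (39 → 73). Not NE.
(Std-C, Std-B): VendorX can switch to Std-B (82 → 94). Not NE.
(Std-C, Std-C): VendorX can switch to Std-B (63 → 88). Not NE.
(Std-D, Std-A): VendorX can switch to Std-B (32 → 73). Not NE.
(The remaining 5 profiles each have a profitable deviation by the same check.)

Pure NE: (Std-B, Std-B)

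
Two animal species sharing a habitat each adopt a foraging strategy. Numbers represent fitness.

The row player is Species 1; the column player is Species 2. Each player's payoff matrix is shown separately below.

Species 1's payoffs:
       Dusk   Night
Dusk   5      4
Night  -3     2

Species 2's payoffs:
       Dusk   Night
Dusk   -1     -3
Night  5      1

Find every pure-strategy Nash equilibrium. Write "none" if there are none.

Pure NE: (Dusk, Dusk)

Species 1 against Dusk: payoffs 5, -3 → best response Dusk.
Species 1 against Night: payoffs 4, 2 → best response Dusk.
Species 2 against Dusk: payoffs -1, -3 → best response Dusk.
Species 2 against Night: payoffs 5, 1 → best response Dusk.
Mutual best responses: (Dusk, Dusk).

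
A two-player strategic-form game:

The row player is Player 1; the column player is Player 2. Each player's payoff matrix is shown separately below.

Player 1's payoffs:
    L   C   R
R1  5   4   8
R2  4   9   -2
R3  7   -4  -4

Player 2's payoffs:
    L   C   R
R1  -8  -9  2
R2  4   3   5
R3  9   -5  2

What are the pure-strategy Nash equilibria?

For each player, find the best response to each opponent profile; mutual best responses are the pure NE.
Player 1 against L: payoffs 5, 4, 7 → best response R3.
Player 1 against C: payoffs 4, 9, -4 → best response R2.
Player 1 against R: payoffs 8, -2, -4 → best response R1.
Player 2 against R1: payoffs -8, -9, 2 → best response R.
Player 2 against R2: payoffs 4, 3, 5 → best response R.
Player 2 against R3: payoffs 9, -5, 2 → best response L.
Mutual best responses: (R1, R); (R3, L).

Pure-strategy Nash equilibria: (R1, R); (R3, L)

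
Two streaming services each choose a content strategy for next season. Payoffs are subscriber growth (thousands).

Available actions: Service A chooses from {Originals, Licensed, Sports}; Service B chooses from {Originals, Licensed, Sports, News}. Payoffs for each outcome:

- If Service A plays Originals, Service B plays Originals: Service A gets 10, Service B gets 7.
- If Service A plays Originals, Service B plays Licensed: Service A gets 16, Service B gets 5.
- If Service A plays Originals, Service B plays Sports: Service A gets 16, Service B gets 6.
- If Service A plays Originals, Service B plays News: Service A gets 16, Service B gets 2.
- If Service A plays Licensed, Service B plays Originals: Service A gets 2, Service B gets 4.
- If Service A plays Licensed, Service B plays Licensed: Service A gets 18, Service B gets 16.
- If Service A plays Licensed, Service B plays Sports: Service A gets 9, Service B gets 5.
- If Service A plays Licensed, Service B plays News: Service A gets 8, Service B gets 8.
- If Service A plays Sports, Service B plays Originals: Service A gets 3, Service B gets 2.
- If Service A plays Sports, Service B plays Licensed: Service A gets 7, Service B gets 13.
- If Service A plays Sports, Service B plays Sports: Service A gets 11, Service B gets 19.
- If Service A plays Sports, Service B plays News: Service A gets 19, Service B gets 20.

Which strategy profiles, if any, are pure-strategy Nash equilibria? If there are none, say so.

Service A against Originals: payoffs 10, 2, 3 → best response Originals.
Service A against Licensed: payoffs 16, 18, 7 → best response Licensed.
Service A against Sports: payoffs 16, 9, 11 → best response Originals.
Service A against News: payoffs 16, 8, 19 → best response Sports.
Service B against Originals: payoffs 7, 5, 6, 2 → best response Originals.
Service B against Licensed: payoffs 4, 16, 5, 8 → best response Licensed.
Service B against Sports: payoffs 2, 13, 19, 20 → best response News.
Mutual best responses: (Originals, Originals); (Licensed, Licensed); (Sports, News).

The pure Nash equilibria are (Originals, Originals) and (Licensed, Licensed) and (Sports, News).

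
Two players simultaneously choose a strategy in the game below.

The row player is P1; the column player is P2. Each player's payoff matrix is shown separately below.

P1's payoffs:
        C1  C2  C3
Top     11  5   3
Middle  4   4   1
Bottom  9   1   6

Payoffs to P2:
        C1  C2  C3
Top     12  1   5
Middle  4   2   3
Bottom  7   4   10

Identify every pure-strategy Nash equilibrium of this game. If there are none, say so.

(Top, C1): P1 gets 11, best alternative 9; P2 gets 12, best alternative 5. No profitable deviation — NE.
(Top, C2): P2 can switch to C1 (1 → 12). Not NE.
(Top, C3): P1 can switch to Bottom (3 → 6). Not NE.
(Middle, C1): P1 can switch to Top (4 → 11). Not NE.
(Middle, C2): P1 can switch to Top (4 → 5). Not NE.
(Middle, C3): P1 can switch to Top (1 → 3). Not NE.
(Bottom, C1): P1 can switch to Top (9 → 11). Not NE.
(Bottom, C2): P1 can switch to Top (1 → 5). Not NE.
(Bottom, C3): P1 gets 6, best alternative 3; P2 gets 10, best alternative 7. No profitable deviation — NE.

Pure-strategy Nash equilibria: (Top, C1) and (Bottom, C3)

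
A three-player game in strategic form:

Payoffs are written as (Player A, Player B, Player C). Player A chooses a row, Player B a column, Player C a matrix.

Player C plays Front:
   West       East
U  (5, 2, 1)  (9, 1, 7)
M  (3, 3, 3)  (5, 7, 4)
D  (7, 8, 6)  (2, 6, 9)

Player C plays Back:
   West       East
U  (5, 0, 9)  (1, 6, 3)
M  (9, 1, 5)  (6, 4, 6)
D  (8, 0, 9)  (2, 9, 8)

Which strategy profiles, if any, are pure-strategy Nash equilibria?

Check each profile: it is a Nash equilibrium iff no player can strictly gain by switching unilaterally.
(U, West, Front): Player A can switch to D (5 → 7). Not NE.
(U, West, Back): Player A can switch to M (5 → 9). Not NE.
(U, East, Front): Player B can switch to West (1 → 2). Not NE.
(U, East, Back): Player A can switch to M (1 → 6). Not NE.
(M, West, Front): Player A can switch to U (3 → 5). Not NE.
(M, West, Back): Player B can switch to East (1 → 4). Not NE.
(M, East, Front): Player A can switch to U (5 → 9). Not NE.
(M, East, Back): Player A gets 6, best alternative 2; Player B gets 4, best alternative 1; Player C gets 6, best alternative 4. No profitable deviation — NE.
(D, West, Front): Player C can switch to Back (6 → 9). Not NE.
(The remaining 3 profiles each have a profitable deviation by the same check.)

The unique pure-strategy Nash equilibrium is (M, East, Back).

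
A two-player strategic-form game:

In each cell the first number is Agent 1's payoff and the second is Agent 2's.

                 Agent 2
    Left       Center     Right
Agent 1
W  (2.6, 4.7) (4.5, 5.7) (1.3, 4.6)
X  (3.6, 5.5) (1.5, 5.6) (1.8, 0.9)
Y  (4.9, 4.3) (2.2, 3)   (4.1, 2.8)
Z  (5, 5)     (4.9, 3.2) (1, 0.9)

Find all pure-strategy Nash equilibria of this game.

The unique pure-strategy Nash equilibrium is (Z, Left).

For each strategy profile, look for a profitable unilateral deviation.
(W, Left): Agent 1 can switch to X (2.6 → 3.6). Not NE.
(W, Center): Agent 1 can switch to Z (4.5 → 4.9). Not NE.
(W, Right): Agent 1 can switch to X (1.3 → 1.8). Not NE.
(X, Left): Agent 1 can switch to Y (3.6 → 4.9). Not NE.
(X, Center): Agent 1 can switch to W (1.5 → 4.5). Not NE.
(X, Right): Agent 1 can switch to Y (1.8 → 4.1). Not NE.
(Y, Left): Agent 1 can switch to Z (4.9 → 5). Not NE.
(Y, Center): Agent 1 can switch to W (2.2 → 4.5). Not NE.
(Y, Right): Agent 2 can switch to Left (2.8 → 4.3). Not NE.
(Z, Left): Agent 1 gets 5, best alternative 4.9; Agent 2 gets 5, best alternative 3.2. No profitable deviation — NE.
(Z, Center): Agent 2 can switch to Left (3.2 → 5). Not NE.
(The remaining 1 profile has a profitable deviation by the same check.)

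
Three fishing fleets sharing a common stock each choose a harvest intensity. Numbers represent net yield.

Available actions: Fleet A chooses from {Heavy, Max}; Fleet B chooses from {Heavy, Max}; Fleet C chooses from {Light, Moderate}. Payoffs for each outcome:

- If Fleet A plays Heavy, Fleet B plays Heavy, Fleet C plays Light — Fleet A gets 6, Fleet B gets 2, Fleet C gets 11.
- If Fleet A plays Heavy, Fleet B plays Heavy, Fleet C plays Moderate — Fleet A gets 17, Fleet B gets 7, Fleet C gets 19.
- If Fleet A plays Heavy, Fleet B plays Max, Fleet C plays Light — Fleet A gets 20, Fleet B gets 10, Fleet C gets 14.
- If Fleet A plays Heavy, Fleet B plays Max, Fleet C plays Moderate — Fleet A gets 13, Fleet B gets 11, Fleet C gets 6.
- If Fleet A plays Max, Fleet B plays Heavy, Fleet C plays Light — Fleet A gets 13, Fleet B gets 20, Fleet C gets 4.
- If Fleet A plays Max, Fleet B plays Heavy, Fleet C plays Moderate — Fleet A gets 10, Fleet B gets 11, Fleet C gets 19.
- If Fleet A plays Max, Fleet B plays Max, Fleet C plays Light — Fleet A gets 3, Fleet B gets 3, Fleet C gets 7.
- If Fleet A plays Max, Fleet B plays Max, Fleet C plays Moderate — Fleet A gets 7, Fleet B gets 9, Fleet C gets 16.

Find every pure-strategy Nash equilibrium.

For each player, find the best response to each opponent profile; mutual best responses are the pure NE.
Fleet A against (Heavy, Light): payoffs 6, 13 → best response Max.
Fleet A against (Heavy, Moderate): payoffs 17, 10 → best response Heavy.
Fleet A against (Max, Light): payoffs 20, 3 → best response Heavy.
Fleet A against (Max, Moderate): payoffs 13, 7 → best response Heavy.
Fleet B against (Heavy, Light): payoffs 2, 10 → best response Max.
Fleet B against (Heavy, Moderate): payoffs 7, 11 → best response Max.
Fleet B against (Max, Light): payoffs 20, 3 → best response Heavy.
Fleet B against (Max, Moderate): payoffs 11, 9 → best response Heavy.
Fleet C against (Heavy, Heavy): payoffs 11, 19 → best response Moderate.
Fleet C against (Heavy, Max): payoffs 14, 6 → best response Light.
Fleet C against (Max, Heavy): payoffs 4, 19 → best response Moderate.
Fleet C against (Max, Max): payoffs 7, 16 → best response Moderate.
Mutual best responses: (Heavy, Max, Light).

The unique pure-strategy Nash equilibrium is (Heavy, Max, Light).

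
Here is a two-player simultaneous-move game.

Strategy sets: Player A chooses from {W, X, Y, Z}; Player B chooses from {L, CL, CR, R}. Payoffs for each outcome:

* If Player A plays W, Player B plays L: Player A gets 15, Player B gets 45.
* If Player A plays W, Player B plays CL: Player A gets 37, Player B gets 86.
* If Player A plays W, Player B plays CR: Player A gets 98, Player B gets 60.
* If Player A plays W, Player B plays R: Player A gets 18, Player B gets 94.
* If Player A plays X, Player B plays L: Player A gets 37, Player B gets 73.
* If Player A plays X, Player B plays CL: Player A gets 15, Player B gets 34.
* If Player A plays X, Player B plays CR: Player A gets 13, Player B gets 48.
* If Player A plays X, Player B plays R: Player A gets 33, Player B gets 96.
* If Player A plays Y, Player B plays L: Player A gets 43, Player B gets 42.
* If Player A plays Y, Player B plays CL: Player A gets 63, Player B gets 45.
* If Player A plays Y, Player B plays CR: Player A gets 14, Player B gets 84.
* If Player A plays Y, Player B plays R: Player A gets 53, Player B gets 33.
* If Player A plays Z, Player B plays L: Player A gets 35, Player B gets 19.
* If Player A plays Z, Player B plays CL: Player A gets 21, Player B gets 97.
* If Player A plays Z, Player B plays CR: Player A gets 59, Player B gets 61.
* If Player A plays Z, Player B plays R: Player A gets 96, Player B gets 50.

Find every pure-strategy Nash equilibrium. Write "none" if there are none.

none

Player A against L: payoffs 15, 37, 43, 35 → best response Y.
Player A against CL: payoffs 37, 15, 63, 21 → best response Y.
Player A against CR: payoffs 98, 13, 14, 59 → best response W.
Player A against R: payoffs 18, 33, 53, 96 → best response Z.
Player B against W: payoffs 45, 86, 60, 94 → best response R.
Player B against X: payoffs 73, 34, 48, 96 → best response R.
Player B against Y: payoffs 42, 45, 84, 33 → best response CR.
Player B against Z: payoffs 19, 97, 61, 50 → best response CL.
No profile is a mutual best response for all players.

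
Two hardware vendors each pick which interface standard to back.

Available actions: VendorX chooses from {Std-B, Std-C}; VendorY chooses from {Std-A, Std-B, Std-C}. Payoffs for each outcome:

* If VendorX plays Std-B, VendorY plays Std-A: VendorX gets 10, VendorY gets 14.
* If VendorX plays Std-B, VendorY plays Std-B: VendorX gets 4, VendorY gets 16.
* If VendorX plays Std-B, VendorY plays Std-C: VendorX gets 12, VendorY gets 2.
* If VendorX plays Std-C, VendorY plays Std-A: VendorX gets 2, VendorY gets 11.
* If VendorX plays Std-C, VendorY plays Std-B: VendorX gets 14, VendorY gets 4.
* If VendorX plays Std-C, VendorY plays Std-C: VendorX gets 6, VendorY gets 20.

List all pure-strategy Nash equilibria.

VendorX against Std-A: payoffs 10, 2 → best response Std-B.
VendorX against Std-B: payoffs 4, 14 → best response Std-C.
VendorX against Std-C: payoffs 12, 6 → best response Std-B.
VendorY against Std-B: payoffs 14, 16, 2 → best response Std-B.
VendorY against Std-C: payoffs 11, 4, 20 → best response Std-C.
No profile is a mutual best response for all players.

none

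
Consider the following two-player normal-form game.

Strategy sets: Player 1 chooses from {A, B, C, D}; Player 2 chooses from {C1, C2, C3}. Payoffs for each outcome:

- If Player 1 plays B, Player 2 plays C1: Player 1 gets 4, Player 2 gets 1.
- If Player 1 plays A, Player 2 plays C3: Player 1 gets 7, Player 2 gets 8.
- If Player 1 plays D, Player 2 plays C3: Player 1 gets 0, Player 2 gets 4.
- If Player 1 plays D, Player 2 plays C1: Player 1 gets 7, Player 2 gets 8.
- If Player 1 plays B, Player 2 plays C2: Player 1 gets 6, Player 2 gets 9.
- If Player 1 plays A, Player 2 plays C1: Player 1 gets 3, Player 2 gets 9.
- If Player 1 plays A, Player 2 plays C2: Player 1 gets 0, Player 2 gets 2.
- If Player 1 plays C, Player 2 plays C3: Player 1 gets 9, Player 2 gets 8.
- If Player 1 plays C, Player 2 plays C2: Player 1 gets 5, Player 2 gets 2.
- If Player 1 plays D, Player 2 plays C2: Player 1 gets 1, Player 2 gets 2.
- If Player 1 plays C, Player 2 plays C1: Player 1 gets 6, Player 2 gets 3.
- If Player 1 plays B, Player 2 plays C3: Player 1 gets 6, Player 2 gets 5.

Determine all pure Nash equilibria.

The pure Nash equilibria are (B, C2), (C, C3), (D, C1).

Player 1 against C1: payoffs 3, 4, 6, 7 → best response D.
Player 1 against C2: payoffs 0, 6, 5, 1 → best response B.
Player 1 against C3: payoffs 7, 6, 9, 0 → best response C.
Player 2 against A: payoffs 9, 2, 8 → best response C1.
Player 2 against B: payoffs 1, 9, 5 → best response C2.
Player 2 against C: payoffs 3, 2, 8 → best response C3.
Player 2 against D: payoffs 8, 2, 4 → best response C1.
Mutual best responses: (B, C2); (C, C3); (D, C1).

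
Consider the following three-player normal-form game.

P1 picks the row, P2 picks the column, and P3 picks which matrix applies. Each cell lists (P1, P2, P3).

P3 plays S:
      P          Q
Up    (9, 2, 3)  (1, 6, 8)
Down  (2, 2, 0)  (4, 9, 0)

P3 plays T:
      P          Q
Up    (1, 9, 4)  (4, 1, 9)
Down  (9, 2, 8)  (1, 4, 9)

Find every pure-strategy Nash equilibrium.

There is no pure-strategy Nash equilibrium.

(Up, P, S): P2 can switch to Q (2 → 6). Not NE.
(Up, P, T): P1 can switch to Down (1 → 9). Not NE.
(Up, Q, S): P1 can switch to Down (1 → 4). Not NE.
(Up, Q, T): P2 can switch to P (1 → 9). Not NE.
(Down, P, S): P1 can switch to Up (2 → 9). Not NE.
(Down, P, T): P2 can switch to Q (2 → 4). Not NE.
(Down, Q, S): P3 can switch to T (0 → 9). Not NE.
(Down, Q, T): P1 can switch to Up (1 → 4). Not NE.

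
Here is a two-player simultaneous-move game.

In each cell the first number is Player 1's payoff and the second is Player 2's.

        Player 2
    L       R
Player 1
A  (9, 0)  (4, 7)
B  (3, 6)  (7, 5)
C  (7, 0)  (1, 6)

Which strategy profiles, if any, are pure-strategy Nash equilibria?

For each player, find the best response to each opponent profile; mutual best responses are the pure NE.
Player 1 against L: payoffs 9, 3, 7 → best response A.
Player 1 against R: payoffs 4, 7, 1 → best response B.
Player 2 against A: payoffs 0, 7 → best response R.
Player 2 against B: payoffs 6, 5 → best response L.
Player 2 against C: payoffs 0, 6 → best response R.
No profile is a mutual best response for all players.

There is no pure-strategy Nash equilibrium.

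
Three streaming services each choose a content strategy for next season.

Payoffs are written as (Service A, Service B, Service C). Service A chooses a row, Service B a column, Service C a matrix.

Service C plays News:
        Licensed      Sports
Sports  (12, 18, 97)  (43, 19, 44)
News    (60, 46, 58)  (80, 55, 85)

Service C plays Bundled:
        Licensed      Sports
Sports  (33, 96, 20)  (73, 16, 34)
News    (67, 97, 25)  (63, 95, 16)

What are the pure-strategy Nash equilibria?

(News, Sports, News)

(Sports, Licensed, News): Service A can switch to News (12 → 60). Not NE.
(Sports, Licensed, Bundled): Service A can switch to News (33 → 67). Not NE.
(Sports, Sports, News): Service A can switch to News (43 → 80). Not NE.
(Sports, Sports, Bundled): Service B can switch to Licensed (16 → 96). Not NE.
(News, Licensed, News): Service B can switch to Sports (46 → 55). Not NE.
(News, Licensed, Bundled): Service C can switch to News (25 → 58). Not NE.
(News, Sports, News): Service A gets 80, best alternative 43; Service B gets 55, best alternative 46; Service C gets 85, best alternative 16. No profitable deviation — NE.
(News, Sports, Bundled): Service A can switch to Sports (63 → 73). Not NE.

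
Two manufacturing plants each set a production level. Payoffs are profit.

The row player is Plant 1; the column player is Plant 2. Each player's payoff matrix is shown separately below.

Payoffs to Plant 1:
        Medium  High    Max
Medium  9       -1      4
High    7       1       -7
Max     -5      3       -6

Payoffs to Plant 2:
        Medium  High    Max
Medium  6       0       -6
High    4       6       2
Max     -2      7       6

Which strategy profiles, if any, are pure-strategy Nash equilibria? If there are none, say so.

The pure Nash equilibria are (Medium, Medium), (Max, High).

For each strategy profile, look for a profitable unilateral deviation.
(Medium, Medium): Plant 1 gets 9, best alternative 7; Plant 2 gets 6, best alternative 0. No profitable deviation — NE.
(Medium, High): Plant 1 can switch to High (-1 → 1). Not NE.
(Medium, Max): Plant 2 can switch to Medium (-6 → 6). Not NE.
(High, Medium): Plant 1 can switch to Medium (7 → 9). Not NE.
(High, High): Plant 1 can switch to Max (1 → 3). Not NE.
(High, Max): Plant 1 can switch to Medium (-7 → 4). Not NE.
(Max, Medium): Plant 1 can switch to Medium (-5 → 9). Not NE.
(Max, High): Plant 1 gets 3, best alternative 1; Plant 2 gets 7, best alternative 6. No profitable deviation — NE.
(The remaining 1 profile has a profitable deviation by the same check.)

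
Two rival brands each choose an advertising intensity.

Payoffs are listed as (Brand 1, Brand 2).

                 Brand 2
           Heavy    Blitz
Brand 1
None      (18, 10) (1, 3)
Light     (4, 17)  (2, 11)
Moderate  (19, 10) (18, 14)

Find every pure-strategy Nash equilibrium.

Brand 1 against Heavy: payoffs 18, 4, 19 → best response Moderate.
Brand 1 against Blitz: payoffs 1, 2, 18 → best response Moderate.
Brand 2 against None: payoffs 10, 3 → best response Heavy.
Brand 2 against Light: payoffs 17, 11 → best response Heavy.
Brand 2 against Moderate: payoffs 10, 14 → best response Blitz.
Mutual best responses: (Moderate, Blitz).

The unique pure-strategy Nash equilibrium is (Moderate, Blitz).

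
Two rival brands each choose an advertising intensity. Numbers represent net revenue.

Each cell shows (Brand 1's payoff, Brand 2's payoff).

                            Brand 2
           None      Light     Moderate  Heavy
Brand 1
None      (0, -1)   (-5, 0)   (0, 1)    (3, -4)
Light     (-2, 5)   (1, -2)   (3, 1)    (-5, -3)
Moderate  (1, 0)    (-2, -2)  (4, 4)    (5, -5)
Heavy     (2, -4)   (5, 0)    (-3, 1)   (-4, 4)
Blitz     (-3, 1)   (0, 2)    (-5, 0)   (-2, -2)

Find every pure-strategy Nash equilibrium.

(None, None): Brand 1 can switch to Moderate (0 → 1). Not NE.
(None, Light): Brand 1 can switch to Light (-5 → 1). Not NE.
(None, Moderate): Brand 1 can switch to Light (0 → 3). Not NE.
(None, Heavy): Brand 1 can switch to Moderate (3 → 5). Not NE.
(Light, None): Brand 1 can switch to None (-2 → 0). Not NE.
(Light, Light): Brand 1 can switch to Heavy (1 → 5). Not NE.
(Light, Moderate): Brand 1 can switch to Moderate (3 → 4). Not NE.
(Light, Heavy): Brand 1 can switch to None (-5 → 3). Not NE.
(Moderate, None): Brand 1 can switch to Heavy (1 → 2). Not NE.
(Moderate, Light): Brand 1 can switch to Light (-2 → 1). Not NE.
(Moderate, Moderate): Brand 1 gets 4, best alternative 3; Brand 2 gets 4, best alternative 0. No profitable deviation — NE.
(Moderate, Heavy): Brand 2 can switch to None (-5 → 0). Not NE.
(Heavy, None): Brand 2 can switch to Light (-4 → 0). Not NE.
(The remaining 7 profiles each have a profitable deviation by the same check.)

(Moderate, Moderate)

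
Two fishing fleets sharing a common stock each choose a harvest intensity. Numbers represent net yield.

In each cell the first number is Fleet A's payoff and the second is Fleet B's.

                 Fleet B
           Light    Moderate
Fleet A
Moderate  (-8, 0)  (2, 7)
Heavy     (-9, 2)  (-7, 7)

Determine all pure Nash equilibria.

Pure NE: (Moderate, Moderate)

(Moderate, Light): Fleet B can switch to Moderate (0 → 7). Not NE.
(Moderate, Moderate): Fleet A gets 2, best alternative -7; Fleet B gets 7, best alternative 0. No profitable deviation — NE.
(Heavy, Light): Fleet A can switch to Moderate (-9 → -8). Not NE.
(Heavy, Moderate): Fleet A can switch to Moderate (-7 → 2). Not NE.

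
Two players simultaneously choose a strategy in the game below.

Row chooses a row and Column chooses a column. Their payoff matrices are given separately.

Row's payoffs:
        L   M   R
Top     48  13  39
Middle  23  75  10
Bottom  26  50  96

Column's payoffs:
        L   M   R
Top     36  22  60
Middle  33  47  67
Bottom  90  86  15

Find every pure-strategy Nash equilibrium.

No pure-strategy Nash equilibrium.

For each player, find the best response to each opponent profile; mutual best responses are the pure NE.
Row against L: payoffs 48, 23, 26 → best response Top.
Row against M: payoffs 13, 75, 50 → best response Middle.
Row against R: payoffs 39, 10, 96 → best response Bottom.
Column against Top: payoffs 36, 22, 60 → best response R.
Column against Middle: payoffs 33, 47, 67 → best response R.
Column against Bottom: payoffs 90, 86, 15 → best response L.
No profile is a mutual best response for all players.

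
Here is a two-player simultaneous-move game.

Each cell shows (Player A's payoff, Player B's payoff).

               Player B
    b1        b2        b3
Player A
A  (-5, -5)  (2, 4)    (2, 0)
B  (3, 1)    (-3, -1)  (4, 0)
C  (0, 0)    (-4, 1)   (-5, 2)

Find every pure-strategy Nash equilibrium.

Player A against b1: payoffs -5, 3, 0 → best response B.
Player A against b2: payoffs 2, -3, -4 → best response A.
Player A against b3: payoffs 2, 4, -5 → best response B.
Player B against A: payoffs -5, 4, 0 → best response b2.
Player B against B: payoffs 1, -1, 0 → best response b1.
Player B against C: payoffs 0, 1, 2 → best response b3.
Mutual best responses: (A, b2); (B, b1).

The pure Nash equilibria are (A, b2), (B, b1).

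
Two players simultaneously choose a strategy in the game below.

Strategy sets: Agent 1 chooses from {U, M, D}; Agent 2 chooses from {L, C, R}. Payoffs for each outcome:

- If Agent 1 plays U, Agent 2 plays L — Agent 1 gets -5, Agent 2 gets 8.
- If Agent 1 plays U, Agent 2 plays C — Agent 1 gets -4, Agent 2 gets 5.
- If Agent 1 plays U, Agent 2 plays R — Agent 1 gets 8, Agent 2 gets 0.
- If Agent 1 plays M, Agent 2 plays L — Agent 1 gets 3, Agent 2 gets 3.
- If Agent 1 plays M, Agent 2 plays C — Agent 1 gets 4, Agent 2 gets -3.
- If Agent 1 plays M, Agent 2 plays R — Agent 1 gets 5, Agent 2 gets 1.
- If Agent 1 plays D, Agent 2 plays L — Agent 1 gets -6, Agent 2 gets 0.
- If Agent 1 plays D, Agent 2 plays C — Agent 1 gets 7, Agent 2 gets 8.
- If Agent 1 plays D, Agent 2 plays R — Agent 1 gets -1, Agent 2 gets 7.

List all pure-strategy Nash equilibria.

(M, L), (D, C)

(U, L): Agent 1 can switch to M (-5 → 3). Not NE.
(U, C): Agent 1 can switch to M (-4 → 4). Not NE.
(U, R): Agent 2 can switch to L (0 → 8). Not NE.
(M, L): Agent 1 gets 3, best alternative -5; Agent 2 gets 3, best alternative 1. No profitable deviation — NE.
(M, C): Agent 1 can switch to D (4 → 7). Not NE.
(M, R): Agent 1 can switch to U (5 → 8). Not NE.
(D, L): Agent 1 can switch to U (-6 → -5). Not NE.
(D, C): Agent 1 gets 7, best alternative 4; Agent 2 gets 8, best alternative 7. No profitable deviation — NE.
(D, R): Agent 1 can switch to U (-1 → 8). Not NE.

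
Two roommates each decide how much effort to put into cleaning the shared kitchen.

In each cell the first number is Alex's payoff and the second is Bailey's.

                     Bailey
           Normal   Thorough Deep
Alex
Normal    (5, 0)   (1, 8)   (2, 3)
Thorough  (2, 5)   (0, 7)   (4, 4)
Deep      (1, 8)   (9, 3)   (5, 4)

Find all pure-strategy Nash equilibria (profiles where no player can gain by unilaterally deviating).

No pure-strategy Nash equilibrium.

Alex against Normal: payoffs 5, 2, 1 → best response Normal.
Alex against Thorough: payoffs 1, 0, 9 → best response Deep.
Alex against Deep: payoffs 2, 4, 5 → best response Deep.
Bailey against Normal: payoffs 0, 8, 3 → best response Thorough.
Bailey against Thorough: payoffs 5, 7, 4 → best response Thorough.
Bailey against Deep: payoffs 8, 3, 4 → best response Normal.
No profile is a mutual best response for all players.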